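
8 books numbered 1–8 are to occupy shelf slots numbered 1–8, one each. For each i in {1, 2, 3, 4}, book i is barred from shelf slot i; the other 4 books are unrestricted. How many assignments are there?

24024

Let Aᵢ (for 1 ≤ i ≤ 4) be the placements that put book i in its forbidden shelf slot. Any j of these fix j positions, leaving (8−j)! ways to fill the rest, and there are C(4,j) ways to pick which j.
By inclusion–exclusion, the number of valid placements is Σ_{j=0}^{4} (−1)^j C(4,j)·(8−j)!.
Computing: 40320 − 20160 + 4320 − 480 + 24 = 24024.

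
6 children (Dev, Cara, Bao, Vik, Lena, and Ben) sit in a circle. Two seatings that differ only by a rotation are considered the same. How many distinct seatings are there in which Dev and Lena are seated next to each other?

48

Glue Dev and Lena into a block (2 internal orders). Seating 5 units around a circle gives (4)! arrangements.
So 2 × (4)! = 2 × 24 = 48.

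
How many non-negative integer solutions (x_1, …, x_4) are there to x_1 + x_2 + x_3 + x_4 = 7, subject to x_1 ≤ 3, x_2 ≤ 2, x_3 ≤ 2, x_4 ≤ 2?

Ignoring the caps, the number of non-negative solutions to x_1+…+x_4 = 7 is C(10,3) = 120.
Subtract solutions that violate a single cap (substitute x_i' = x_i − (cap_i+1)): x_1 ≥ 4 gives C(6,3) = 20; x_2 ≥ 3 gives C(7,3) = 35; x_3 ≥ 3 gives C(7,3) = 35; x_4 ≥ 3 gives C(7,3) = 35. Together 125.
Add back pairs where two caps are both exceeded: 1 + 1 + 1 + 4 + 4 + 4 = 15.
By inclusion–exclusion the count is 120 − 125 + 15 = 10.

10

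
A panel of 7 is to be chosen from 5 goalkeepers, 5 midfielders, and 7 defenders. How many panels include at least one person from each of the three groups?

17745

Total 7-person selections from all 17: C(17,7) = 19448.
Subtract selections that omit an entire group: no goalkeepers → C(12,7) = 792; no midfielders → C(12,7) = 792; no defenders → C(10,7) = 120.
Add back selections omitting two groups (i.e. drawn from a single group): C(5,7) + C(5,7) + C(7,7) = 1.
By inclusion–exclusion: 19448 − 1704 + 1 = 17745.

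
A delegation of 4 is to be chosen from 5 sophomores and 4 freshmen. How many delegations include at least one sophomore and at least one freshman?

120

With no constraint there are C(9,4) = 126 possible selections.
Subtract selections that omit an entire group: no sophomores → C(4,4) = 1; no freshmen → C(5,4) = 5.
Both groups omitted at once is impossible, so 126 − 6 = 120.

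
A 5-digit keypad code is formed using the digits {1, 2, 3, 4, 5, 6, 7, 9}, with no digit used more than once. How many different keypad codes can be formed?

This is a permutation of 5 out of 8: P(8,5) = 8!/3!.
That product is 8 × 7 × 6 × 5 × 4 = 6720.

6720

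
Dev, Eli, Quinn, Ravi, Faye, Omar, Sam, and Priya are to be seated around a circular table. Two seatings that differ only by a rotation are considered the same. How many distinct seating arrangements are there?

Around a circle, 8 distinct people have 8!/8 = (7)! = 5040 rotationally distinct seatings.

5040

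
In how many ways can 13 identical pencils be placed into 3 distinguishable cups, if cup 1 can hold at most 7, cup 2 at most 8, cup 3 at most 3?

18

Ignoring the caps, the number of non-negative solutions to x_1+…+x_3 = 13 is C(15,2) = 105.
Subtract solutions that violate a single cap (substitute x_i' = x_i − (cap_i+1)): x_1 ≥ 8 gives C(7,2) = 21; x_2 ≥ 9 gives C(6,2) = 15; x_3 ≥ 4 gives C(11,2) = 55. Together 91.
Add back pairs where two caps are both exceeded: 0 + 3 + 1 = 4.
By inclusion–exclusion the count is 105 − 91 + 4 = 18.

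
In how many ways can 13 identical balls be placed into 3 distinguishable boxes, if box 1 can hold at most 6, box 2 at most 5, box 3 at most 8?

Without the upper bounds there are C(15,2) = 105 ways to split 13 among 3 boxes.
Subtract solutions that violate a single cap (substitute x_i' = x_i − (cap_i+1)): x_1 ≥ 7 gives C(8,2) = 28; x_2 ≥ 6 gives C(9,2) = 36; x_3 ≥ 9 gives C(6,2) = 15. Together 79.
Add back pairs where two caps are both exceeded: 1 + 0 + 0 = 1.
By inclusion–exclusion the count is 105 − 79 + 1 = 27.

27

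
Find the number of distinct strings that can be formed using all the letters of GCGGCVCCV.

1260

GCGGCVCCV has 9 letters with C appearing 4 times, G appearing 3 times, and V appearing twice.
The number of distinct arrangements is 9!/(4!·3!·2!) = 362880/288 = 1260.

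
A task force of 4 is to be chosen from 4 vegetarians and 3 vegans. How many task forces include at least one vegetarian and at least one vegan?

With no constraint there are C(7,4) = 35 possible selections.
Selections missing a whole group: no vegetarians → C(3,4) = 0; no vegans → C(4,4) = 1.
Both groups omitted at once is impossible, so 35 − 1 = 34.

34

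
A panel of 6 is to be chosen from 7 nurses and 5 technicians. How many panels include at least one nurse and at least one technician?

917

With no constraint there are C(12,6) = 924 possible selections.
Subtract selections that omit an entire group: no nurses → C(5,6) = 0; no technicians → C(7,6) = 7.
Both groups omitted at once is impossible, so 924 − 7 = 917.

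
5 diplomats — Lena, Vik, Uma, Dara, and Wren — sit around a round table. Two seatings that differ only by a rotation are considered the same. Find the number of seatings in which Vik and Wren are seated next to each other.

Treat {Vik, Wren} as one unit (2 internal orders) and seat the resulting 4 units around the table: (3)! circular arrangements.
So 2 × (3)! = 2 × 6 = 12.

12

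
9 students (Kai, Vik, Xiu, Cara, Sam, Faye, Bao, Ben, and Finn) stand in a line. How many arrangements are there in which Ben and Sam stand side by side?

80640

Treat {Ben, Sam} as a single unit. There are 8 units to order, and the pair itself can be ordered 2 ways.
So the count is 2·(8)! = 80640.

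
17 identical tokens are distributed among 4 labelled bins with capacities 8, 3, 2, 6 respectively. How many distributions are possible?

Without the upper bounds there are C(20,3) = 1140 ways to split 17 among 4 bins.
Subtract solutions that violate a single cap (substitute x_i' = x_i − (cap_i+1)): x_1 ≥ 9 gives C(11,3) = 165; x_2 ≥ 4 gives C(16,3) = 560; x_3 ≥ 3 gives C(17,3) = 680; x_4 ≥ 7 gives C(13,3) = 286. Together 1691.
Add back pairs where two caps are both exceeded: 35 + 56 + 4 + 286 + 84 + 120 = 585.
Subtract triples: 4 + 0 + 0 + 20 = 24.
By inclusion–exclusion the count is 1140 − 1691 + 585 − 24 = 10.

10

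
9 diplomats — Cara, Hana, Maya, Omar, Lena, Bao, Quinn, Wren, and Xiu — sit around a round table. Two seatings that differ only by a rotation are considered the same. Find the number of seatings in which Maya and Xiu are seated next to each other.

10080

Treat {Maya, Xiu} as one unit (2 internal orders) and seat the resulting 8 units around the table: (7)! circular arrangements.
So 2 × (7)! = 2 × 5040 = 10080.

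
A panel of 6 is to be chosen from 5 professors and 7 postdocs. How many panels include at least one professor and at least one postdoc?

917

Unrestricted: C(12,6) = 924 ways to pick any 6 of the 12.
Selections missing a whole group: no professors → C(7,6) = 7; no postdocs → C(5,6) = 0.
Both groups omitted at once is impossible, so 924 − 7 = 917.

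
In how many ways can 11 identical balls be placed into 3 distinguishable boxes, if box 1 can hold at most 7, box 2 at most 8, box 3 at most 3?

By stars and bars, unrestricted non-negative solutions to x_1+…+x_3 = 11 number C(11+2,2) = 78.
Subtract solutions that violate a single cap (substitute x_i' = x_i − (cap_i+1)): x_1 ≥ 8 gives C(5,2) = 10; x_2 ≥ 9 gives C(4,2) = 6; x_3 ≥ 4 gives C(9,2) = 36. Together 52.
No two caps can be exceeded simultaneously, so the pair terms are all 0.
By inclusion–exclusion the count is 78 − 52 + 0 = 26.

26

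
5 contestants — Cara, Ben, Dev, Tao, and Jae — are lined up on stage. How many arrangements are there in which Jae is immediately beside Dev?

48

Treat {Jae, Dev} as a single unit. There are 4 units to order, and the pair itself can be ordered 2 ways.
That gives 2 × 4! = 2 × 24 = 48.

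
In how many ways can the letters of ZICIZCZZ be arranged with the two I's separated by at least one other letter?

315

Total arrangements of ZICIZCZZ: 8!/(4!·2!·2!) = 420.
If the two I's are adjacent, glue them into one block, leaving 7 items to arrange: (7)!/(4!·2!) = 105 ways.
Hence 420 − 105 = 315.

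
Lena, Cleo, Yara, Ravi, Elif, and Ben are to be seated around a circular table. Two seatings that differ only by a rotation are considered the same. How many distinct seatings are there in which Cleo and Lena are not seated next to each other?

72

All circular seatings of 6 people number (5)! = 120.
Those with Cleo next to Lena: fuse the pair into one unit and seat 5 units around a circle — 2·(4)! = 48.
Subtracting, 120 − 48 = 72.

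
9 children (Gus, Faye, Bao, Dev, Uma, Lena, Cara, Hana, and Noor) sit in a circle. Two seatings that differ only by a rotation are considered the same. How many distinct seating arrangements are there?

40320

Around a circle, 9 distinct people have 9!/9 = (8)! = 40320 rotationally distinct seatings.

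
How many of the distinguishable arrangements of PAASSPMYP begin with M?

With the first slot taken by M, it remains to arrange the other 8 letters (PAASSPYP).
Those 8 letters have A appearing twice, P appearing 3 times, and S appearing twice, giving (8)!/(3!·2!·2!) = 1680.

1680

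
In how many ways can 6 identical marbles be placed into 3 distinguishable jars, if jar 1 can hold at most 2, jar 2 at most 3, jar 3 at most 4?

Without the upper bounds there are C(8,2) = 28 ways to split 6 among 3 jars.
Subtract solutions that violate a single cap (substitute x_i' = x_i − (cap_i+1)): x_1 ≥ 3 gives C(5,2) = 10; x_2 ≥ 4 gives C(4,2) = 6; x_3 ≥ 5 gives C(3,2) = 3. Together 19.
No two caps can be exceeded simultaneously, so the pair terms are all 0.
By inclusion–exclusion the count is 28 − 19 + 0 = 9.

9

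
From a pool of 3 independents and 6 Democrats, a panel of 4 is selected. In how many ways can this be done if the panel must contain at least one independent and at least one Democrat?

111

Unrestricted: C(9,4) = 126 ways to pick any 4 of the 9.
Subtract selections that omit an entire group: no independents → C(6,4) = 15; no Democrats → C(3,4) = 0.
Both groups omitted at once is impossible, so 126 − 15 = 111.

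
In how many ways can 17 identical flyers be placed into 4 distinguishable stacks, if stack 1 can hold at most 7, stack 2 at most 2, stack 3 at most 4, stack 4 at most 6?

10

Without the upper bounds there are C(20,3) = 1140 ways to split 17 among 4 stacks.
Subtract solutions that violate a single cap (substitute x_i' = x_i − (cap_i+1)): x_1 ≥ 8 gives C(12,3) = 220; x_2 ≥ 3 gives C(17,3) = 680; x_3 ≥ 5 gives C(15,3) = 455; x_4 ≥ 7 gives C(13,3) = 286. Together 1641.
Add back pairs where two caps are both exceeded: 84 + 35 + 10 + 220 + 120 + 56 = 525.
Subtract triples: 4 + 0 + 0 + 10 = 14.
By inclusion–exclusion the count is 1140 − 1641 + 525 − 14 = 10.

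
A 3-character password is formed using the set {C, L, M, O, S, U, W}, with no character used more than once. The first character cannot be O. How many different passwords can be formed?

180

The first character has 7−1 = 6 choices (anything except O).
The remaining 2 characters are filled from the other 6 symbols without repetition: 6 × 5 = 30.
Total: 6 × 30 = 180.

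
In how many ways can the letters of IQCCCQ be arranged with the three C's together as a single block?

Treat the 3 copies of C as a single block. The multiset to arrange is then {CCC, I, Q, Q}, 4 items in all.
That gives (4)!/(2!) = 12 arrangements.

12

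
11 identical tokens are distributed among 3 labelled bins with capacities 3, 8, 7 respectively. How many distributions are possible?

26

Ignoring the caps, the number of non-negative solutions to x_1+…+x_3 = 11 is C(13,2) = 78.
Subtract solutions that violate a single cap (substitute x_i' = x_i − (cap_i+1)): x_1 ≥ 4 gives C(9,2) = 36; x_2 ≥ 9 gives C(4,2) = 6; x_3 ≥ 8 gives C(5,2) = 10. Together 52.
No two caps can be exceeded simultaneously, so the pair terms are all 0.
By inclusion–exclusion the count is 78 − 52 + 0 = 26.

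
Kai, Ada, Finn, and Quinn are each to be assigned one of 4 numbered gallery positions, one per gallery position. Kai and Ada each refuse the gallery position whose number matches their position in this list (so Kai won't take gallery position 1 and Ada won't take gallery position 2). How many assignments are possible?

14

Let Aᵢ (for i ∈ {1, 2}) be the placements that put person i in their forbidden gallery position. Any j of these fix j positions, leaving (4−j)! ways to fill the rest, and there are C(2,j) ways to pick which j.
By inclusion–exclusion, the number of valid placements is Σ_{j=0}^{2} (−1)^j C(2,j)·(4−j)!.
Computing: 24 − 12 + 2 = 14.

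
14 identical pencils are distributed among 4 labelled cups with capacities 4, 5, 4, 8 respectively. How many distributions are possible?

Without the upper bounds there are C(17,3) = 680 ways to split 14 among 4 cups.
Subtract solutions that violate a single cap (substitute x_i' = x_i − (cap_i+1)): x_1 ≥ 5 gives C(12,3) = 220; x_2 ≥ 6 gives C(11,3) = 165; x_3 ≥ 5 gives C(12,3) = 220; x_4 ≥ 9 gives C(8,3) = 56. Together 661.
Add back pairs where two caps are both exceeded: 20 + 35 + 1 + 20 + 0 + 1 = 77.
By inclusion–exclusion the count is 680 − 661 + 77 = 96.

96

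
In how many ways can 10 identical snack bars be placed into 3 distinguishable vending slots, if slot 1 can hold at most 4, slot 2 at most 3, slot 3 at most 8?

Without the upper bounds there are C(12,2) = 66 ways to split 10 among 3 vending slots.
Subtract solutions that violate a single cap (substitute x_i' = x_i − (cap_i+1)): x_1 ≥ 5 gives C(7,2) = 21; x_2 ≥ 4 gives C(8,2) = 28; x_3 ≥ 9 gives C(3,2) = 3. Together 52.
Add back pairs where two caps are both exceeded: 3 + 0 + 0 = 3.
By inclusion–exclusion the count is 66 − 52 + 3 = 17.

17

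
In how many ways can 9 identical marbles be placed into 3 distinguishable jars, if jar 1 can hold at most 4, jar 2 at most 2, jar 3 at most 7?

Ignoring the caps, the number of non-negative solutions to x_1+…+x_3 = 9 is C(11,2) = 55.
Subtract solutions that violate a single cap (substitute x_i' = x_i − (cap_i+1)): x_1 ≥ 5 gives C(6,2) = 15; x_2 ≥ 3 gives C(8,2) = 28; x_3 ≥ 8 gives C(3,2) = 3. Together 46.
Add back pairs where two caps are both exceeded: 3 + 0 + 0 = 3.
By inclusion–exclusion the count is 55 − 46 + 3 = 12.

12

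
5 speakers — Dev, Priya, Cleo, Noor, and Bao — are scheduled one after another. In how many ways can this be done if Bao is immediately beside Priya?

Treat {Bao, Priya} as a single unit. There are 4 units to order, and the pair itself can be ordered 2 ways.
So the count is 2·(4)! = 48.

48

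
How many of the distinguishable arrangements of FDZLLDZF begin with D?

Fix D in the first position and arrange the remaining 7 letters.
Those 7 letters have F appearing twice, L appearing twice, and Z appearing twice, giving (7)!/(2!·2!·2!) = 630.

630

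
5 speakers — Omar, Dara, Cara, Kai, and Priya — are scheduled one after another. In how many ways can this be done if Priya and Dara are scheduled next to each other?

Treat {Priya, Dara} as a single unit. There are 4 units to order, and the pair itself can be ordered 2 ways.
That gives 2 × 4! = 2 × 24 = 48.

48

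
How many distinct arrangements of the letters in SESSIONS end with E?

210

With the last slot taken by E, it remains to arrange the other 7 letters (SSSIONS).
Those 7 letters have S appearing 4 times, giving (7)!/(4!) = 210.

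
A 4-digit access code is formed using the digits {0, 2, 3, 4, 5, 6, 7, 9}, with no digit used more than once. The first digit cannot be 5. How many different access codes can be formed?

1470

The first digit has 8−1 = 7 choices (anything except 5).
The remaining 3 digits are filled from the other 7 symbols without repetition: 7 × 6 × 5 = 210.
Total: 7 × 210 = 1470.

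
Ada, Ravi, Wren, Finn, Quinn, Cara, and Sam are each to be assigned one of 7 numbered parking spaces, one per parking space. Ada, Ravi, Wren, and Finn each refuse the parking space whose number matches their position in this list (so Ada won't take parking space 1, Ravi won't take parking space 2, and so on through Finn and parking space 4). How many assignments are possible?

Let Aᵢ (for 1 ≤ i ≤ 4) be the placements that put person i in their forbidden parking space. Any j of these fix j positions, leaving (7−j)! ways to fill the rest, and there are C(4,j) ways to pick which j.
By inclusion–exclusion, the number of valid placements is Σ_{j=0}^{4} (−1)^j C(4,j)·(7−j)!.
Computing: 5040 − 2880 + 720 − 96 + 6 = 2790.

2790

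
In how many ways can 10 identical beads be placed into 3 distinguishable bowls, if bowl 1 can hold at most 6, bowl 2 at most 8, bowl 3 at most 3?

25

Without the upper bounds there are C(12,2) = 66 ways to split 10 among 3 bowls.
Subtract solutions that violate a single cap (substitute x_i' = x_i − (cap_i+1)): x_1 ≥ 7 gives C(5,2) = 10; x_2 ≥ 9 gives C(3,2) = 3; x_3 ≥ 4 gives C(8,2) = 28. Together 41.
No two caps can be exceeded simultaneously, so the pair terms are all 0.
By inclusion–exclusion the count is 66 − 41 + 0 = 25.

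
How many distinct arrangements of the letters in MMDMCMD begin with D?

Fix D in the first position and arrange the remaining 6 letters.
Those 6 letters have M appearing 4 times, giving (6)!/(4!) = 30.

30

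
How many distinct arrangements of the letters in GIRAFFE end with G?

360

With the last slot taken by G, it remains to arrange the other 6 letters (IRAFFE).
Those 6 letters have F appearing twice, giving (6)!/(2!) = 360.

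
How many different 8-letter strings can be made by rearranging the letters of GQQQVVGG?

The 8 letters of GQQQVVGG have repeats: G appearing 3 times, Q appearing 3 times, and V appearing twice.
So there are 8! / (3!·3!·2!) = 560 distinguishable arrangements.

560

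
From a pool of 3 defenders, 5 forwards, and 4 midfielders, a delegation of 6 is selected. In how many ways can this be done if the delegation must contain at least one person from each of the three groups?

805

With no constraint there are C(12,6) = 924 possible selections.
Selections missing a whole group: no defenders → C(9,6) = 84; no forwards → C(7,6) = 7; no midfielders → C(8,6) = 28.
Add back selections omitting two groups (i.e. drawn from a single group): C(3,6) + C(5,6) + C(4,6) = 0.
By inclusion–exclusion: 924 − 119 + 0 = 805.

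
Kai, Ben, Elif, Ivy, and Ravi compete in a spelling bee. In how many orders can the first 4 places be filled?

120

This is an ordered selection of 4 from 5: P(5,4).
That gives 5 × 4 × 3 × 2 = 120.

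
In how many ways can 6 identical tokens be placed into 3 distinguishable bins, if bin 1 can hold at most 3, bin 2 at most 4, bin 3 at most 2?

9

Without the upper bounds there are C(8,2) = 28 ways to split 6 among 3 bins.
Subtract solutions that violate a single cap (substitute x_i' = x_i − (cap_i+1)): x_1 ≥ 4 gives C(4,2) = 6; x_2 ≥ 5 gives C(3,2) = 3; x_3 ≥ 3 gives C(5,2) = 10. Together 19.
No two caps can be exceeded simultaneously, so the pair terms are all 0.
By inclusion–exclusion the count is 28 − 19 + 0 = 9.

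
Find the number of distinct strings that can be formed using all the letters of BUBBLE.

BUBBLE has 6 letters with B appearing 3 times.
The number of distinct arrangements is 6!/(3!) = 720/6 = 120.

120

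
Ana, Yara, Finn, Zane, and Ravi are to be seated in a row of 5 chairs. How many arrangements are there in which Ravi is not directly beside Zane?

72

Of the 5! = 120 arrangements, those with Ravi and Zane adjacent number 2 × 4! = 48 (treat the pair as a block with 2 internal orders).
Complementary counting: 120 − 48 = 72.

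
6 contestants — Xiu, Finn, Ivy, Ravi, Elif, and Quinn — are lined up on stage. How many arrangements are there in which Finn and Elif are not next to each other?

480

Of the 6! = 720 arrangements, those with Finn and Elif adjacent number 2 × 5! = 240 (treat the pair as a block with 2 internal orders).
Complementary counting: 720 − 240 = 480.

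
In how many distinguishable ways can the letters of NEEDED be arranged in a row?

Letter multiplicities in NEEDED: D×2, E×3, N×1.
So there are 6! / (3!·2!) = 60 distinguishable arrangements.

60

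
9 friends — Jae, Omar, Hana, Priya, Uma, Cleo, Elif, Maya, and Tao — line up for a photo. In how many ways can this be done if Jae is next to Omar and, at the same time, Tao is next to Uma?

20160

Treat {Jae,Omar} as one block (2 orders) and {Tao,Uma} as another (2 orders).
That leaves 7 units to arrange: 2 × 2 × 7! = 4 × 5040 = 20160.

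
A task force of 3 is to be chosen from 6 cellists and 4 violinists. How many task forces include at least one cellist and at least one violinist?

96

Total 3-person selections from all 10: C(10,3) = 120.
Subtract selections that omit an entire group: no cellists → C(4,3) = 4; no violinists → C(6,3) = 20.
Both groups omitted at once is impossible, so 120 − 24 = 96.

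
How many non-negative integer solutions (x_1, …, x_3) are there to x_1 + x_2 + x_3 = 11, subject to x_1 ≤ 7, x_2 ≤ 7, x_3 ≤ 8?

52

Ignoring the caps, the number of non-negative solutions to x_1+…+x_3 = 11 is C(13,2) = 78.
Subtract solutions that violate a single cap (substitute x_i' = x_i − (cap_i+1)): x_1 ≥ 8 gives C(5,2) = 10; x_2 ≥ 8 gives C(5,2) = 10; x_3 ≥ 9 gives C(4,2) = 6. Together 26.
No two caps can be exceeded simultaneously, so the pair terms are all 0.
By inclusion–exclusion the count is 78 − 26 + 0 = 52.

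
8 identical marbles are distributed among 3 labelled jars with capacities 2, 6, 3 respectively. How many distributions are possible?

9

Without the upper bounds there are C(10,2) = 45 ways to split 8 among 3 jars.
Subtract solutions that violate a single cap (substitute x_i' = x_i − (cap_i+1)): x_1 ≥ 3 gives C(7,2) = 21; x_2 ≥ 7 gives C(3,2) = 3; x_3 ≥ 4 gives C(6,2) = 15. Together 39.
Add back pairs where two caps are both exceeded: 0 + 3 + 0 = 3.
By inclusion–exclusion the count is 45 − 39 + 3 = 9.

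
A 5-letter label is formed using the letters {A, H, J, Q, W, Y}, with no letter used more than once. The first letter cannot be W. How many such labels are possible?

The first letter has 6−1 = 5 choices (anything except W).
The remaining 4 letters are filled from the other 5 symbols without repetition: 5 × 4 × 3 × 2 = 120.
Total: 5 × 120 = 600.

600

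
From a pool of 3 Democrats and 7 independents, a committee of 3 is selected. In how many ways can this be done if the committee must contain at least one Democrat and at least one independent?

Total 3-person selections from all 10: C(10,3) = 120.
Selections missing a whole group: no Democrats → C(7,3) = 35; no independents → C(3,3) = 1.
Both groups omitted at once is impossible, so 120 − 36 = 84.

84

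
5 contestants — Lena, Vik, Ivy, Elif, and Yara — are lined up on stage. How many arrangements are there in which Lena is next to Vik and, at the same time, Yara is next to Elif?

24

Treat {Lena,Vik} as one block (2 orders) and {Yara,Elif} as another (2 orders).
That leaves 3 units to arrange: 2 × 2 × 3! = 4 × 6 = 24.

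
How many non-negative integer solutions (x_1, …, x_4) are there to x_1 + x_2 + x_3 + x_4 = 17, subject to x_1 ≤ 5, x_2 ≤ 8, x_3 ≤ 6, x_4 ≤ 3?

52

By stars and bars, unrestricted non-negative solutions to x_1+…+x_4 = 17 number C(17+3,3) = 1140.
Subtract solutions that violate a single cap (substitute x_i' = x_i − (cap_i+1)): x_1 ≥ 6 gives C(14,3) = 364; x_2 ≥ 9 gives C(11,3) = 165; x_3 ≥ 7 gives C(13,3) = 286; x_4 ≥ 4 gives C(16,3) = 560. Together 1375.
Add back pairs where two caps are both exceeded: 10 + 35 + 120 + 4 + 35 + 84 = 288.
Subtract triples: 0 + 0 + 1 + 0 = 1.
By inclusion–exclusion the count is 1140 − 1375 + 288 − 1 = 52.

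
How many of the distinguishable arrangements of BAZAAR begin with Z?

20

With the first slot taken by Z, it remains to arrange the other 5 letters (BAAAR).
Those 5 letters have A appearing 3 times, giving (5)!/(3!) = 20.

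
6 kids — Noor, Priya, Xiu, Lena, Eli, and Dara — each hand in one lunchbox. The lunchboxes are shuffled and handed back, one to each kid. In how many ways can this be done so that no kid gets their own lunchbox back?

265

Count assignments avoiding every fixed point. For any j of the 6 kids fixed to their own lunchbox, the other 6−j can be arranged in (6−j)! ways.
By inclusion–exclusion this is Σ_{j=0}^{6} (−1)^j C(6,j)·(6−j)!.
Computing: 720 − 720 + 360 − 120 + 30 − 6 + 1 = 265.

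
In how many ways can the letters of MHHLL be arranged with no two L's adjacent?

Total arrangements of MHHLL: 5!/(2!·2!) = 30.
Arrangements with the L's together: treat LL as one letter, giving (4)!/(2!) = 12.
Hence 30 − 12 = 18.

18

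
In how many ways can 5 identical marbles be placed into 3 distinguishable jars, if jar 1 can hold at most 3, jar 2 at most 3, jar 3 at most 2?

9

By stars and bars, unrestricted non-negative solutions to x_1+…+x_3 = 5 number C(5+2,2) = 21.
Subtract solutions that violate a single cap (substitute x_i' = x_i − (cap_i+1)): x_1 ≥ 4 gives C(3,2) = 3; x_2 ≥ 4 gives C(3,2) = 3; x_3 ≥ 3 gives C(4,2) = 6. Together 12.
No two caps can be exceeded simultaneously, so the pair terms are all 0.
By inclusion–exclusion the count is 21 − 12 + 0 = 9.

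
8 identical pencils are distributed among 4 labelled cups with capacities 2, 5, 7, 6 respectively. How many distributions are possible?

94

By stars and bars, unrestricted non-negative solutions to x_1+…+x_4 = 8 number C(8+3,3) = 165.
Subtract solutions that violate a single cap (substitute x_i' = x_i − (cap_i+1)): x_1 ≥ 3 gives C(8,3) = 56; x_2 ≥ 6 gives C(5,3) = 10; x_3 ≥ 8 gives C(3,3) = 1; x_4 ≥ 7 gives C(4,3) = 4. Together 71.
No two caps can be exceeded simultaneously, so the pair terms are all 0.
By inclusion–exclusion the count is 165 − 71 + 0 = 94.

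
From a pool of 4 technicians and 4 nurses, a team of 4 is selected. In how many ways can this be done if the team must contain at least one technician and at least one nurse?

68

Unrestricted: C(8,4) = 70 ways to pick any 4 of the 8.
Selections missing a whole group: no technicians → C(4,4) = 1; no nurses → C(4,4) = 1.
Both groups omitted at once is impossible, so 70 − 2 = 68.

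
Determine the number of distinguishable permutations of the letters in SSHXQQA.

The 7 letters of SSHXQQA have repeats: Q appearing twice and S appearing twice.
Dividing 7! = 5040 by 2!·2! = 4 for the repeated letters gives 1260.

1260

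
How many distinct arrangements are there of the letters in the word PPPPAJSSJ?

3780

PPPPAJSSJ has 9 letters with J appearing twice, P appearing 4 times, and S appearing twice.
Dividing 9! = 362880 by 4!·2!·2! = 96 for the repeated letters gives 3780.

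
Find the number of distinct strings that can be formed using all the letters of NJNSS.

The 5 letters of NJNSS have repeats: N appearing twice and S appearing twice.
The number of distinct arrangements is 5!/(2!·2!) = 120/4 = 30.

30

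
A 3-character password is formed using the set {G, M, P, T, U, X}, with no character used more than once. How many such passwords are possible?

This is a permutation of 3 out of 6: P(6,3) = 6!/3!.
6 × 5 × 4 = 120.

120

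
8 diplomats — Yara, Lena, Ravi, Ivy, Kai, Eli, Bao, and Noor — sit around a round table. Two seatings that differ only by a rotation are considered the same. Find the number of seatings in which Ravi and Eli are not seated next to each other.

Without the restriction there are (7)! = 5040 seatings.
Those with Ravi next to Eli: fuse the pair into one unit and seat 7 units around a circle — 2·(6)! = 1440.
Subtracting, 5040 − 1440 = 3600.

3600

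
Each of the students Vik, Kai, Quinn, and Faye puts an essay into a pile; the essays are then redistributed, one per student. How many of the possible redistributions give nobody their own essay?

9

Let Aᵢ be the assignments in which student i gets their own essay. We want the size of the complement of A₁∪…∪A_4.
By inclusion–exclusion this is Σ_{j=0}^{4} (−1)^j C(4,j)·(4−j)!.
Computing: 24 − 24 + 12 − 4 + 1 = 9.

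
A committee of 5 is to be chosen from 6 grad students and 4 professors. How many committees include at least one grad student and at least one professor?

246

With no constraint there are C(10,5) = 252 possible selections.
Selections missing a whole group: no grad students → C(4,5) = 0; no professors → C(6,5) = 6.
Both groups omitted at once is impossible, so 252 − 6 = 246.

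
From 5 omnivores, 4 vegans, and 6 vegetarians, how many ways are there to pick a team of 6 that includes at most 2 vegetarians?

Split by how many vegetarians are chosen (0 through 2).
Sum: C(6,0)·C(9,6) + C(6,1)·C(9,5) + C(6,2)·C(9,4) = 84 + 756 + 1890 = 2730.

2730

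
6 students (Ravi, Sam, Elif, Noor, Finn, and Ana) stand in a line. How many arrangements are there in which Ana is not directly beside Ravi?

480

There are 6! = 720 arrangements in all. If Ana and Ravi are adjacent, merging them into one block gives 2·(5)! = 240 arrangements.
So 720 − 240 = 480 arrangements keep them apart.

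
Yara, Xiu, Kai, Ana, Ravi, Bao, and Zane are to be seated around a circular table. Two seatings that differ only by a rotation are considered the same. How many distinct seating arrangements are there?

720

Seat Yara anywhere (absorbing the rotational symmetry), then permute the other 6: (6)! = 720.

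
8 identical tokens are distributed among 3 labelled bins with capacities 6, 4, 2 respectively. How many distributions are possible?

12

Without the upper bounds there are C(10,2) = 45 ways to split 8 among 3 bins.
Subtract solutions that violate a single cap (substitute x_i' = x_i − (cap_i+1)): x_1 ≥ 7 gives C(3,2) = 3; x_2 ≥ 5 gives C(5,2) = 10; x_3 ≥ 3 gives C(7,2) = 21. Together 34.
Add back pairs where two caps are both exceeded: 0 + 0 + 1 = 1.
By inclusion–exclusion the count is 45 − 34 + 1 = 12.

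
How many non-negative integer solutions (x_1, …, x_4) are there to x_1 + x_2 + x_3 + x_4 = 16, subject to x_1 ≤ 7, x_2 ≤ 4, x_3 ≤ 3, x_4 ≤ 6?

Ignoring the caps, the number of non-negative solutions to x_1+…+x_4 = 16 is C(19,3) = 969.
Subtract solutions that violate a single cap (substitute x_i' = x_i − (cap_i+1)): x_1 ≥ 8 gives C(11,3) = 165; x_2 ≥ 5 gives C(14,3) = 364; x_3 ≥ 4 gives C(15,3) = 455; x_4 ≥ 7 gives C(12,3) = 220. Together 1204.
Add back pairs where two caps are both exceeded: 20 + 35 + 4 + 120 + 35 + 56 = 270.
Subtract triples: 0 + 0 + 0 + 1 = 1.
By inclusion–exclusion the count is 969 − 1204 + 270 − 1 = 34.

34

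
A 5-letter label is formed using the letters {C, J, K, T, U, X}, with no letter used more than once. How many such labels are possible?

This is a permutation of 5 out of 6: P(6,5) = 6!/1!.
6 × 5 × 4 × 3 × 2 = 720.

720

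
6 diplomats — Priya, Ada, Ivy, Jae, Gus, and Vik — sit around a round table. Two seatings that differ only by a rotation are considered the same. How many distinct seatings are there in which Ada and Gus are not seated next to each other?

72

All circular seatings of 6 people number (5)! = 120.
Those with Ada next to Gus: fuse the pair into one unit and seat 5 units around a circle — 2·(4)! = 48.
Subtracting, 120 − 48 = 72.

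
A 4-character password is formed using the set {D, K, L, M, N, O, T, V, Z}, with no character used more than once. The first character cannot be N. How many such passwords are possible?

2688

The first character has 9−1 = 8 choices (anything except N).
The remaining 3 characters are filled from the other 8 symbols without repetition: 8 × 7 × 6 = 336.
Total: 8 × 336 = 2688.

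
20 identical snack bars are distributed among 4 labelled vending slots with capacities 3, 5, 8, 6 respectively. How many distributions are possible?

By stars and bars, unrestricted non-negative solutions to x_1+…+x_4 = 20 number C(20+3,3) = 1771.
Subtract solutions that violate a single cap (substitute x_i' = x_i − (cap_i+1)): x_1 ≥ 4 gives C(19,3) = 969; x_2 ≥ 6 gives C(17,3) = 680; x_3 ≥ 9 gives C(14,3) = 364; x_4 ≥ 7 gives C(16,3) = 560. Together 2573.
Add back pairs where two caps are both exceeded: 286 + 120 + 220 + 56 + 120 + 35 = 837.
Subtract triples: 4 + 20 + 1 + 0 = 25.
By inclusion–exclusion the count is 1771 − 2573 + 837 − 25 = 10.

10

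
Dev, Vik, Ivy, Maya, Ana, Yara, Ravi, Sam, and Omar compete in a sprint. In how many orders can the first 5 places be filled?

15120

This is an ordered selection of 5 from 9: P(9,5).
That gives 9 × 8 × 7 × 6 × 5 = 15120.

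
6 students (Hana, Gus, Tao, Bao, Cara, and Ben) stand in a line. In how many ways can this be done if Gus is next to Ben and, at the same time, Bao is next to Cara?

Treat {Gus,Ben} as one block (2 orders) and {Bao,Cara} as another (2 orders).
That leaves 4 units to arrange: 2 × 2 × 4! = 4 × 24 = 96.

96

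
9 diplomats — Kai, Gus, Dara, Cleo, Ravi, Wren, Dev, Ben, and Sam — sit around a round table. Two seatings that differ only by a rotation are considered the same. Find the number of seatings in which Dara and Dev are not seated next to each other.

All circular seatings of 9 people number (8)! = 40320.
Those with Dara next to Dev: fuse the pair into one unit and seat 8 units around a circle — 2·(7)! = 10080.
Subtracting, 40320 − 10080 = 30240.

30240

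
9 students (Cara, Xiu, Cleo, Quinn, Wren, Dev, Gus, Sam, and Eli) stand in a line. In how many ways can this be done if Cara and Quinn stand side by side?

Place the 7 others and the Cara-Quinn pair as 8 objects in a line; the pair has 2 internal arrangements.
So the count is 2·(8)! = 80640.

80640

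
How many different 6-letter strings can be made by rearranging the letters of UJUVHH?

Letter multiplicities in UJUVHH: H×2, J×1, U×2, V×1.
So there are 6! / (2!·2!) = 180 distinguishable arrangements.

180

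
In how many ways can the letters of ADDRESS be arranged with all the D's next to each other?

360

Treat the 2 copies of D as a single block. The multiset to arrange is then {DD, A, E, R, S, S}, 6 items in all.
That gives (6)!/(2!) = 360 arrangements.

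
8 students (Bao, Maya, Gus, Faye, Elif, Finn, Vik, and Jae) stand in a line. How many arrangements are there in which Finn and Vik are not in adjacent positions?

There are 8! = 40320 arrangements in all. If Finn and Vik are adjacent, merging them into one block gives 2·(7)! = 10080 arrangements.
So 40320 − 10080 = 30240 arrangements keep them apart.

30240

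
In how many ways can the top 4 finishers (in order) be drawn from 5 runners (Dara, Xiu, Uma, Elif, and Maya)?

This is an ordered selection of 4 from 5: P(5,4).
That gives 5 × 4 × 3 × 2 = 120.

120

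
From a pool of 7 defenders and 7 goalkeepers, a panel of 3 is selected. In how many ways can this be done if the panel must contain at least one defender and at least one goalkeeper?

294

Unrestricted: C(14,3) = 364 ways to pick any 3 of the 14.
Selections missing a whole group: no defenders → C(7,3) = 35; no goalkeepers → C(7,3) = 35.
Both groups omitted at once is impossible, so 364 − 70 = 294.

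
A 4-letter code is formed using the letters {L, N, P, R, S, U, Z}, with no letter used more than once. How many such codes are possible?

With no repetition, fill the 4 letters in order: 7 choices, then 6, down to 4.
That product is 7 × 6 × 5 × 4 = 840.

840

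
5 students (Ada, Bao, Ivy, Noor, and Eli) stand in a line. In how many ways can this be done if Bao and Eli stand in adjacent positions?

Glue Bao and Eli into one block (2 internal orders), leaving 4 units to arrange in a row.
That gives 2 × 4! = 2 × 24 = 48.

48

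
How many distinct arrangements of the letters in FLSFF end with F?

12

With the last slot taken by F, it remains to arrange the other 4 letters (LSFF).
Those 4 letters have F appearing twice, giving (4)!/(2!) = 12.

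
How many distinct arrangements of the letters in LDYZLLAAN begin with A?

6720

Fix A in the first position and arrange the remaining 8 letters.
Those 8 letters have L appearing 3 times, giving (8)!/(3!) = 6720.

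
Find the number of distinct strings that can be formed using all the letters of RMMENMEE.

1120

RMMENMEE has 8 letters with E appearing 3 times and M appearing 3 times.
So there are 8! / (3!·3!) = 1120 distinguishable arrangements.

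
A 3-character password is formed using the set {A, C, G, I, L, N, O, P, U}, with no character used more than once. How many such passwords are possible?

With no repetition, fill the 3 characters in order: 9 choices, then 8, down to 7.
That product is 9 × 8 × 7 = 504.

504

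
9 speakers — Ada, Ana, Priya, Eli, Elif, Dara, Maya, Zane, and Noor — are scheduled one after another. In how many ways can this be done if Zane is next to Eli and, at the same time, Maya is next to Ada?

20160

Treat {Zane,Eli} as one block (2 orders) and {Maya,Ada} as another (2 orders).
That leaves 7 units to arrange: 2 × 2 × 7! = 4 × 5040 = 20160.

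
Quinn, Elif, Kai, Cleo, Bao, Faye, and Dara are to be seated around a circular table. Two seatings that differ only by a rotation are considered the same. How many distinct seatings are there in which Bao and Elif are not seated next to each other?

All circular seatings of 7 people number (6)! = 720.
Those with Bao next to Elif: fuse the pair into one unit and seat 6 units around a circle — 2·(5)! = 240.
Subtracting, 720 − 240 = 480.

480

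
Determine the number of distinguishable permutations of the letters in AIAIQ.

30

The 5 letters of AIAIQ have repeats: A appearing twice and I appearing twice.
The number of distinct arrangements is 5!/(2!·2!) = 120/4 = 30.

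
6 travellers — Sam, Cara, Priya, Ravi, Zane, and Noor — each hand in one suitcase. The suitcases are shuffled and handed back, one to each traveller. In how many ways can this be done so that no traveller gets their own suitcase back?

265

Let Aᵢ be the assignments in which traveller i gets their own suitcase. We want the size of the complement of A₁∪…∪A_6.
By inclusion–exclusion this is Σ_{j=0}^{6} (−1)^j C(6,j)·(6−j)!.
Computing: 720 − 720 + 360 − 120 + 30 − 6 + 1 = 265.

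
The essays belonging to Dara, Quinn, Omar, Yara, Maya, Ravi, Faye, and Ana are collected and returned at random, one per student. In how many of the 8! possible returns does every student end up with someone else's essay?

14833

Let Aᵢ be the assignments in which student i gets their own essay. We want the size of the complement of A₁∪…∪A_8.
By inclusion–exclusion this is Σ_{j=0}^{8} (−1)^j C(8,j)·(8−j)!.
Computing: 40320 − 40320 + 20160 − 6720 + 1680 − 336 + 56 − 8 + 1 = 14833.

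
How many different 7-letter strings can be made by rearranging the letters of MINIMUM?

Letter multiplicities in MINIMUM: I×2, M×3, N×1, U×1.
The number of distinct arrangements is 7!/(3!·2!) = 5040/12 = 420.

420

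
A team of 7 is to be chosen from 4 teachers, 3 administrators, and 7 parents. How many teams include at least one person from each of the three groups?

Total 7-person selections from all 14: C(14,7) = 3432.
Selections missing a whole group: no teachers → C(10,7) = 120; no administrators → C(11,7) = 330; no parents → C(7,7) = 1.
Add back selections omitting two groups (i.e. drawn from a single group): C(4,7) + C(3,7) + C(7,7) = 1.
By inclusion–exclusion: 3432 − 451 + 1 = 2982.

2982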